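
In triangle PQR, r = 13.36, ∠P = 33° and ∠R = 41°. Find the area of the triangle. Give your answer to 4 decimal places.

The third angle is ∠Q = 180° − ∠R − ∠P = 106.00°.
Law of sines: p = r·sin P/sin R ≈ 11.091.
Law of sines: q = r·sin Q/sin R ≈ 19.575.
Area = ½·r·p·sin Q ≈ 71.218.

71.2181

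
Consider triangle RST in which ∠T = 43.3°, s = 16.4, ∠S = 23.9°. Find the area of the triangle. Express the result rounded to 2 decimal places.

The third angle is ∠R = 180° − ∠S − ∠T = 112.80°.
Law of sines: r = s·sin R/sin S ≈ 37.317.
Law of sines: t = s·sin T/sin S ≈ 27.762.
Area = ½·s·r·sin T ≈ 209.86.

209.86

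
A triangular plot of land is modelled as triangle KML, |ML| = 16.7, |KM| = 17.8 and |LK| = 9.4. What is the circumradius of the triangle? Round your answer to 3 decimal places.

R ≈ 9.017

By the law of cosines, cos K = (|LK|² + |KM|² − |ML|²) / (2·|LK|·|KM|) ≈ 0.37745, so ∠K ≈ 67.82°.
Circumradius = |ML|/(2 sin K) ≈ 9.017.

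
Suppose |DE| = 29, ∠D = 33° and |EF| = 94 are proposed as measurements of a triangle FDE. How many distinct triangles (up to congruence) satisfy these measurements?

1

|DE|·sin D = 29·sin(33°) ≈ 15.79.
Since |EF| ≥ |DE|, exactly one triangle exists.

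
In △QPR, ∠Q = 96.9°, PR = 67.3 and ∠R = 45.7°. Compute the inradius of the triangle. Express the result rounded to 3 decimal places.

12.633

The third angle is ∠P = 180° − ∠R − ∠Q = 37.40°.
Law of sines: RQ = PR·sin P/sin Q ≈ 41.175.
Law of sines: QP = PR·sin R/sin Q ≈ 48.518.
Area = ½·PR·RQ·sin R ≈ 991.61.
Semiperimeter s = (67.3+41.175+48.518)/2 = 78.496.
Inradius = area/s = 991.61/78.496 ≈ 12.633.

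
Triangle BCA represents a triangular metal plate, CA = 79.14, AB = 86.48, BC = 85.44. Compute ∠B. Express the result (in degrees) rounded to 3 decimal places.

∠B ≈ 54.813°

By the law of cosines, cos B = (AB² + BC² − CA²) / (2·AB·BC) ≈ 0.57625, so ∠B ≈ 54.81°.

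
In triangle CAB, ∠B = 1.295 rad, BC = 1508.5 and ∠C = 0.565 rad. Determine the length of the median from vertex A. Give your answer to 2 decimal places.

The third angle is ∠A = π − ∠B − ∠C = 1.282 rad.
Law of sines: AB = BC·sin C/sin A ≈ 842.67.
Law of sines: CA = BC·sin B/sin A ≈ 1514.4.
Median from A: ½√(2·CA² + 2·AB² − BC²) ≈ 965.83.

m_A ≈ 965.83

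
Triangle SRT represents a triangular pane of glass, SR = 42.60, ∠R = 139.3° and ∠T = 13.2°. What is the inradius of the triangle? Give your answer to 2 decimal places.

The third angle is ∠S = 180° − ∠R − ∠T = 27.50°.
Law of sines: RT = SR·sin S/sin T ≈ 86.142.
Law of sines: TS = SR·sin R/sin T ≈ 121.65.
Area = ½·SR·RT·sin R ≈ 1196.5.
Semiperimeter s = (86.142+121.65+42.6)/2 = 125.2.
Inradius = area/s = 1196.5/125.2 ≈ 9.5568.

9.56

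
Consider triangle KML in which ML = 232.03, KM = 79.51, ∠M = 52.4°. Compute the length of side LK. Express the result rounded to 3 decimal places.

194.028

By the law of cosines, LK² = KM² + ML² − 2·KM·ML·cos M = 37647, so LK ≈ 194.03.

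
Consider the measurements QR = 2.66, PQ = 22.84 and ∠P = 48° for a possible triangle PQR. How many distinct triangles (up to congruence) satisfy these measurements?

0

PQ·sin P = 22.84·sin(48°) ≈ 16.97.
Since QR = 2.66 < 16.97 = PQ sin P, no triangle exists.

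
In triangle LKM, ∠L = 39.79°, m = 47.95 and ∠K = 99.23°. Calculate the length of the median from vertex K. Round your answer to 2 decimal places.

The third angle is ∠M = 180° − ∠L − ∠K = 40.98°.
Law of sines: l = m·sin L/sin M ≈ 46.793.
Law of sines: k = m·sin K/sin M ≈ 72.171.
Median from K: ½√(2·m² + 2·l² − k²) ≈ 30.696.

30.70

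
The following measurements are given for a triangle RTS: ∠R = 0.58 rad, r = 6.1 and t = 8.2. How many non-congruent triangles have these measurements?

2

t·sin R = 8.2·sin(0.58 rad) ≈ 4.494.
Since t sin R < r < t (4.494 < 6.1 < 8.2), two triangles exist.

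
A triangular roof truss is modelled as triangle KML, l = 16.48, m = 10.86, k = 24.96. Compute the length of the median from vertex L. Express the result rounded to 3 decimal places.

m_L ≈ 17.395

Median from L: ½√(2·k² + 2·m² − l²) ≈ 17.395.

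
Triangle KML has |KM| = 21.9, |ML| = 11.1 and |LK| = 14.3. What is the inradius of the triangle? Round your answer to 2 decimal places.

Semiperimeter s = (11.1 + 14.3 + 21.9)/2 = 23.65.
Heron's formula: area = √(23.65·12.55·9.35·1.75) ≈ 69.689.
Inradius = area/s = 69.689/23.65 ≈ 2.9467.

r ≈ 2.95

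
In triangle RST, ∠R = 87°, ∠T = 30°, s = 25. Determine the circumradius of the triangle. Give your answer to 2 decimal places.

14.03

The third angle is ∠S = 180° − ∠T − ∠R = 63.00°.
Law of sines: r = s·sin R/sin S ≈ 28.02.
Law of sines: t = s·sin T/sin S ≈ 14.029.
Circumradius = s/(2 sin S) ≈ 14.029.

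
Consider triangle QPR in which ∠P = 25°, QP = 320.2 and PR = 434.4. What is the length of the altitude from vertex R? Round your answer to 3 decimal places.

By the law of cosines, RQ² = QP² + PR² − 2·QP·PR·cos P = 39106, so RQ ≈ 197.75.
Area = ½·QP·PR·sin P ≈ 29392.
The altitude from R has length 2·area/QP ≈ 183.59.

183.585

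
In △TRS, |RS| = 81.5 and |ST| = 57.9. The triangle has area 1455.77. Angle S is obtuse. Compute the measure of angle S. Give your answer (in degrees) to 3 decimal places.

141.902

From area = ½·|RS|·|ST|·sin S, we get sin S = 2·area/(|RS|·|ST|) ≈ 0.61700.
Taking the obtuse solution, ∠S ≈ 141.90°.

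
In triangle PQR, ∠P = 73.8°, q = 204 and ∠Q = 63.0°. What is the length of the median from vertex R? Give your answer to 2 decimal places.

m_R ≈ 197.07

The third angle is ∠R = 180° − ∠P − ∠Q = 43.20°.
Law of sines: p = q·sin P/sin Q ≈ 219.86.
Law of sines: r = q·sin R/sin Q ≈ 156.73.
Median from R: ½√(2·p² + 2·q² − r²) ≈ 197.07.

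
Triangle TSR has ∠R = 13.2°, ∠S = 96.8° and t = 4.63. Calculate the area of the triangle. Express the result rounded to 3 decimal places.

2.586

The third angle is ∠T = 180° − ∠S − ∠R = 70.00°.
Law of sines: s = t·sin S/sin T ≈ 4.8925.
Law of sines: r = t·sin R/sin T ≈ 1.1251.
Area = ½·t·s·sin R ≈ 2.5863.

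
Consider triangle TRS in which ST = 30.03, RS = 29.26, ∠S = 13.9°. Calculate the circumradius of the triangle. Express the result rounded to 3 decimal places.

15.017

By the law of cosines, TR² = RS² + ST² − 2·RS·ST·cos S = 52.054, so TR ≈ 7.2149.
Area = ½·RS·ST·sin S ≈ 105.54.
Circumradius = TR/(2 sin S) ≈ 15.017.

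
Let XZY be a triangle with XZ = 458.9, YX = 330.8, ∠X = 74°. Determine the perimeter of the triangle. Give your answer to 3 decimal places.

By the law of cosines, ZY² = YX² + XZ² − 2·YX·XZ·cos X = 2.3633e+05, so ZY ≈ 486.14.
Semiperimeter s = (486.14+330.8+458.9)/2 = 637.92.
Perimeter = 486.14 + 330.8 + 458.9 = 1275.8.

1275.840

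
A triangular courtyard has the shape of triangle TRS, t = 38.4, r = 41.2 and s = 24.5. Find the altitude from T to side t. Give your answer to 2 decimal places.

24.00

Semiperimeter p = (38.4 + 41.2 + 24.5)/2 = 52.05.
Heron's formula: area = √(52.05·13.65·10.85·27.55) ≈ 460.84.
The altitude from T has length 2·area/t ≈ 24.002.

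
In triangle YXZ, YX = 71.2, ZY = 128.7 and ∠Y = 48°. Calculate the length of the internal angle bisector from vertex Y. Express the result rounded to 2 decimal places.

By the law of cosines, XZ² = ZY² + YX² − 2·ZY·YX·cos Y = 9370.1, so XZ ≈ 96.799.
The bisector from Y has length 2·ZY·YX·cos(∠Y/2)/(ZY+YX) ≈ 83.754.

83.75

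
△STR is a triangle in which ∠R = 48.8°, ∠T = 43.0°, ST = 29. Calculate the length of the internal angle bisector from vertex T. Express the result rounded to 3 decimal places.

t_T ≈ 30.788

The third angle is ∠S = 180° − ∠T − ∠R = 88.20°.
Law of sines: TR = ST·sin S/sin R ≈ 38.524.
Law of sines: RS = ST·sin T/sin R ≈ 26.286.
The bisector from T has length 2·ST·TR·cos(∠T/2)/(ST+TR) ≈ 30.788.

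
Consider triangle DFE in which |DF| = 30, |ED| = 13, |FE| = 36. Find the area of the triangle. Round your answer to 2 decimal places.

Semiperimeter s = (36 + 13 + 30)/2 = 39.5.
Heron's formula: area = √(39.5·3.5·26.5·9.5) ≈ 186.56.

area ≈ 186.56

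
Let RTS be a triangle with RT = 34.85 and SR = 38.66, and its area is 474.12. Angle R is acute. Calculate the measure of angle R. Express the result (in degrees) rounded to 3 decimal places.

From area = ½·SR·RT·sin R, we get sin R = 2·area/(SR·RT) ≈ 0.70381.
Taking the acute solution, ∠R ≈ 44.73°.

44.733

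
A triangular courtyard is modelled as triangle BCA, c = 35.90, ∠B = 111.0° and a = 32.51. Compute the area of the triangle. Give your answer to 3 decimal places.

Area = ½·c·a·sin B ≈ 544.8.

544.795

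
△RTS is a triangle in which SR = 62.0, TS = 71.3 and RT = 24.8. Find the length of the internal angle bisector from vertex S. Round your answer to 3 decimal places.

By the law of cosines, cos S = (TS² + SR² − RT²) / (2·TS·SR) ≈ 0.94022, so ∠S ≈ 19.91°.
The bisector from S has length 2·TS·SR·cos(∠S/2)/(TS+SR) ≈ 65.327.

65.327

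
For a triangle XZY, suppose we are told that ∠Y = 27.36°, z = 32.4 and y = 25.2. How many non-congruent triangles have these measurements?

2

z·sin Y = 32.4·sin(27.36°) ≈ 14.89.
Since z sin Y < y < z (14.89 < 25.2 < 32.4), two triangles exist.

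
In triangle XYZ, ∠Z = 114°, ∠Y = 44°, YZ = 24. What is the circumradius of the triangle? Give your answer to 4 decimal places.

The third angle is ∠X = 180° − ∠Y − ∠Z = 22.00°.
Law of sines: ZX = YZ·sin Y/sin X ≈ 44.505.
Law of sines: XY = YZ·sin Z/sin X ≈ 58.528.
Circumradius = YZ/(2 sin X) ≈ 32.034.

32.0336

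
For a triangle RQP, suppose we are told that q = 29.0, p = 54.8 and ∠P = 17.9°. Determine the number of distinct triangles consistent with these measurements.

1

q·sin P = 29.0·sin(17.9°) ≈ 8.913.
Since p ≥ q, exactly one triangle exists.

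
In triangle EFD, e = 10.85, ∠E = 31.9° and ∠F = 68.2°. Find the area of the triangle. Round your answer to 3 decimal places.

The third angle is ∠D = 180° − ∠E − ∠F = 79.90°.
Law of sines: f = e·sin F/sin E ≈ 19.064.
Law of sines: d = e·sin D/sin E ≈ 20.214.
Area = ½·e·f·sin D ≈ 101.82.

101.819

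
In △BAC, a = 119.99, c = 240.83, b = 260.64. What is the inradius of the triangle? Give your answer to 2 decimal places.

46.36

Semiperimeter s = (260.64 + 119.99 + 240.83)/2 = 310.73.
Heron's formula: area = √(310.73·50.09·190.74·69.9) ≈ 14405.
Inradius = area/s = 14405/310.73 ≈ 46.36.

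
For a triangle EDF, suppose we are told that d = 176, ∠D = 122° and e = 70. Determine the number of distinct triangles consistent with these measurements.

e·sin D = 70·sin(122°) ≈ 59.36.
Since ∠D is not acute, a triangle exists only if d > e; here d > e, so there is exactly one triangle.

1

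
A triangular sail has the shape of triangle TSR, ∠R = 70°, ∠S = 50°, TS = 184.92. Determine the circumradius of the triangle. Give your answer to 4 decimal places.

98.3939

The third angle is ∠T = 180° − ∠S − ∠R = 60.00°.
Law of sines: SR = TS·sin T/sin R ≈ 170.42.
Law of sines: RT = TS·sin S/sin R ≈ 150.75.
Circumradius = TS/(2 sin R) ≈ 98.394.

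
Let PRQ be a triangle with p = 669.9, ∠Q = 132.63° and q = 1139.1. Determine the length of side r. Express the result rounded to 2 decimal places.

Law of sines: sin P = p·sin Q/q ≈ 0.43269.
Since q ≥ p, only the acute value applies: ∠P ≈ 25.64°.
Then ∠R = 180° − ∠Q − ∠P ≈ 21.73°.
Law of sines gives r = q·sin R/sin Q ≈ 573.25.

573.25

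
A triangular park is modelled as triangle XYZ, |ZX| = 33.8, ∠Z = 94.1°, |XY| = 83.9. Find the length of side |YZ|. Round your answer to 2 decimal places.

Law of sines: sin Y = |ZX|·sin Z/|XY| ≈ 0.40183.
Since |XY| ≥ |ZX|, only the acute value applies: ∠Y ≈ 23.69°.
Then ∠X = 180° − ∠Z − ∠Y ≈ 62.21°.
Law of sines gives |YZ| = |XY|·sin X/sin Z ≈ 74.412.

74.41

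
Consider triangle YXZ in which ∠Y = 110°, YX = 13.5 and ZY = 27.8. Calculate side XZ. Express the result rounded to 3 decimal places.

By the law of cosines, XZ² = ZY² + YX² − 2·ZY·YX·cos Y = 1211.8, so XZ ≈ 34.811.

34.811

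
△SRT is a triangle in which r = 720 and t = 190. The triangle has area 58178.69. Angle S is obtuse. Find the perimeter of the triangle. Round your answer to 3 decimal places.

From area = ½·r·t·sin S, we get sin S = 2·area/(r·t) ≈ 0.85057.
Taking the obtuse solution, ∠S ≈ 121.73°.
Law of cosines then gives s ≈ 835.69.
Perimeter = 835.69 + 720 + 190 = 1745.7.

perimeter ≈ 1745.690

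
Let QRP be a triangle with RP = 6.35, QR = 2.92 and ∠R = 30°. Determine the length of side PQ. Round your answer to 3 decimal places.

By the law of cosines, PQ² = QR² + RP² − 2·QR·RP·cos R = 16.733, so PQ ≈ 4.0906.

4.091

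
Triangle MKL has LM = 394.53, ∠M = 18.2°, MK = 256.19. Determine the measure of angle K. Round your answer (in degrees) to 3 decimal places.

By the law of cosines, KL² = LM² + MK² − 2·LM·MK·cos M = 29251, so KL ≈ 171.03.
Law of cosines again: cos K = (MK² + KL² − LM²)/(2·MK·KL) ≈ -0.69346, so ∠K ≈ 133.90°.

133.905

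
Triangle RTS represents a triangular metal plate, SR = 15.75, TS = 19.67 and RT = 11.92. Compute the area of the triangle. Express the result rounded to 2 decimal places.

area ≈ 93.87

Semiperimeter s = (19.67 + 15.75 + 11.92)/2 = 23.67.
Heron's formula: area = √(23.67·4·7.92·11.75) ≈ 93.867.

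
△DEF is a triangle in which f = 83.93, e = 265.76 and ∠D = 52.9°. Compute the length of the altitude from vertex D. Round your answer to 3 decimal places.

By the law of cosines, d² = e² + f² − 2·e·f·cos D = 50763, so d ≈ 225.31.
Area = ½·e·f·sin D ≈ 8895.1.
The altitude from D has length 2·area/d ≈ 78.96.

78.960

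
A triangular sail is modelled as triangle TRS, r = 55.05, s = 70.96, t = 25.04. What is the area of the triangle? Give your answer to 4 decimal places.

Semiperimeter p = (25.04 + 55.05 + 70.96)/2 = 75.525.
Heron's formula: area = √(75.525·50.485·20.475·4.565) ≈ 596.98.

596.9788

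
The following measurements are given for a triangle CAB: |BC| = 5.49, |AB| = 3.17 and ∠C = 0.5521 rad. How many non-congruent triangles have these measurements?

2

|BC|·sin C = 5.49·sin(0.5521 rad) ≈ 2.879.
Since |BC| sin C < |AB| < |BC| (2.879 < 3.17 < 5.49), two triangles exist.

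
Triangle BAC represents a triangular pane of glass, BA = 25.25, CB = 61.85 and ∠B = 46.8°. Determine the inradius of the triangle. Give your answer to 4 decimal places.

r ≈ 8.4131

By the law of cosines, AC² = CB² + BA² − 2·CB·BA·cos B = 2324.9, so AC ≈ 48.217.
Area = ½·CB·BA·sin B ≈ 569.22.
Semiperimeter s = (48.217+61.85+25.25)/2 = 67.658.
Inradius = area/s = 569.22/67.658 ≈ 8.4131.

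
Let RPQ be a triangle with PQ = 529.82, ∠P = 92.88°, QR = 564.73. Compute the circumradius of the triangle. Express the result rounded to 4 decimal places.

Law of sines: sin R = PQ·sin P/QR ≈ 0.93700.
Since QR ≥ PQ, only the acute value applies: ∠R ≈ 69.55°.
Then ∠Q = 180° − ∠P − ∠R ≈ 17.57°.
Law of sines gives RP = QR·sin Q/sin P ≈ 170.66.
Circumradius = QR/(2 sin P) ≈ 282.72.

282.7221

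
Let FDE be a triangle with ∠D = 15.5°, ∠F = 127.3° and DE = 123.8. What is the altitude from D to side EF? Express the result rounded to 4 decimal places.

The third angle is ∠E = 180° − ∠F − ∠D = 37.20°.
Law of sines: EF = DE·sin D/sin F ≈ 41.59.
Law of sines: FD = DE·sin E/sin F ≈ 94.094.
Area = ½·DE·EF·sin E ≈ 1556.5.
The altitude from D has length 2·area/EF ≈ 74.849.

h_D ≈ 74.8494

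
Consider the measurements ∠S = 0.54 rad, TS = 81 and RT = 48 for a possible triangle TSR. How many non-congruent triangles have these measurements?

2

TS·sin S = 81·sin(0.54 rad) ≈ 41.65.
Since TS sin S < RT < TS (41.65 < 48 < 81), two triangles exist.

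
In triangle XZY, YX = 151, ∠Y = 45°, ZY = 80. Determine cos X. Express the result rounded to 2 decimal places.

By the law of cosines, XZ² = ZY² + YX² − 2·ZY·YX·cos Y = 12117, so XZ ≈ 110.08.
Law of cosines again: cos X = (YX² + XZ² − ZY²)/(2·YX·XZ) ≈ 0.85785, so ∠X ≈ 30.92°.

cos X ≈ 0.86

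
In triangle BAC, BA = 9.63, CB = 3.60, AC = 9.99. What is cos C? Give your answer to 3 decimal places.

By the law of cosines, cos C = (AC² + CB² − BA²) / (2·AC·CB) ≈ 0.27838, so ∠C ≈ 73.84°.

0.278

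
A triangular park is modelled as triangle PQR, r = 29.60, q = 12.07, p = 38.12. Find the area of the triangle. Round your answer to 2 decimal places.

area ≈ 142.43

Semiperimeter s = (38.12 + 12.07 + 29.6)/2 = 39.895.
Heron's formula: area = √(39.895·1.775·27.825·10.295) ≈ 142.43.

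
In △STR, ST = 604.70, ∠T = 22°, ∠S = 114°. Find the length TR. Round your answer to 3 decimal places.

The third angle is ∠R = 180° − ∠S − ∠T = 44.00°.
Law of sines: TR = ST·sin S/sin R ≈ 795.24.

795.241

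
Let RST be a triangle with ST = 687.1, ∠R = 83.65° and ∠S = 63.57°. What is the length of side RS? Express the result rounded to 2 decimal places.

374.30

The third angle is ∠T = 180° − ∠R − ∠S = 32.78°.
Law of sines: RS = ST·sin T/sin R ≈ 374.3.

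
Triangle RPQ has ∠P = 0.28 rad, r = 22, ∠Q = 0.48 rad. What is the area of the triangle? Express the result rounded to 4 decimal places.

The third angle is ∠R = π − ∠P − ∠Q = 2.382 rad.
Law of sines: p = r·sin P/sin R ≈ 8.8251.
Law of sines: q = r·sin Q/sin R ≈ 14.746.
Area = ½·r·p·sin Q ≈ 44.828.

area ≈ 44.8279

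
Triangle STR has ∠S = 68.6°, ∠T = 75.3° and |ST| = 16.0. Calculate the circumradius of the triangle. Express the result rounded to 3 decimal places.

13.578

The third angle is ∠R = 180° − ∠S − ∠T = 36.10°.
Law of sines: |TR| = |ST|·sin S/sin R ≈ 25.283.
Law of sines: |RS| = |ST|·sin T/sin R ≈ 26.267.
Circumradius = |ST|/(2 sin R) ≈ 13.578.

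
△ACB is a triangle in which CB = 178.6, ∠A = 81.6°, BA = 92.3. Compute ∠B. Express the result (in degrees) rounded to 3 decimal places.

∠B ≈ 67.653°

Law of sines: sin C = BA·sin A/CB ≈ 0.51125.
Since CB ≥ BA, only the acute value applies: ∠C ≈ 30.75°.
Then ∠B = 180° − ∠A − ∠C ≈ 67.65°.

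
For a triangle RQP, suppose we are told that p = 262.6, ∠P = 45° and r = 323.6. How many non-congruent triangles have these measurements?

r·sin P = 323.6·sin(45°) ≈ 228.8.
Since r sin P < p < r (228.8 < 262.6 < 323.6), two triangles exist.

2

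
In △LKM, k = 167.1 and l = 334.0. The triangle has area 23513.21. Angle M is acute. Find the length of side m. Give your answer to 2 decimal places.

281.72

From area = ½·l·k·sin M, we get sin M = 2·area/(l·k) ≈ 0.84260.
Taking the acute solution, ∠M ≈ 57.42°.
Law of cosines then gives m ≈ 281.72.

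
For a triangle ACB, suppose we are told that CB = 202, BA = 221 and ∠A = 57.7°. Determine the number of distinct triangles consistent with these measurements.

BA·sin A = 221·sin(57.7°) ≈ 186.8.
Since BA sin A < CB < BA (186.8 < 202 < 221), two triangles exist.

2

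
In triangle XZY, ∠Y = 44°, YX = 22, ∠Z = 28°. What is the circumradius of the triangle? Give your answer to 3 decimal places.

23.431

The third angle is ∠X = 180° − ∠Z − ∠Y = 108.00°.
Law of sines: ZY = YX·sin X/sin Z ≈ 44.568.
Law of sines: XZ = YX·sin Y/sin Z ≈ 32.553.
Circumradius = YX/(2 sin Z) ≈ 23.431.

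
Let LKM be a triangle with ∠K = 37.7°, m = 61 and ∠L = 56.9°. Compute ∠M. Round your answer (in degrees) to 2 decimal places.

∠M ≈ 85.40°

The third angle is ∠M = 180° − ∠L − ∠K = 85.40°.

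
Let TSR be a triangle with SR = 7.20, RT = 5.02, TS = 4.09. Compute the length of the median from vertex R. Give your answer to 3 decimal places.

m_R ≈ 5.860

Median from R: ½√(2·SR² + 2·RT² − TS²) ≈ 5.8599.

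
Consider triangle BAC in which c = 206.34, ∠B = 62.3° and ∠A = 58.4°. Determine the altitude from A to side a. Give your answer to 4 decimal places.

h_A ≈ 182.6921

The third angle is ∠C = 180° − ∠B − ∠A = 59.30°.
Law of sines: b = c·sin B/sin C ≈ 212.47.
Law of sines: a = c·sin A/sin C ≈ 204.39.
Area = ½·c·b·sin A ≈ 18670.
The altitude from A has length 2·area/a ≈ 182.69.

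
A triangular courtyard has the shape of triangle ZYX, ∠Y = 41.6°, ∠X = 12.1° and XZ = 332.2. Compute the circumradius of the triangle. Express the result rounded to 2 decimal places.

The third angle is ∠Z = 180° − ∠Y − ∠X = 126.30°.
Law of sines: YX = XZ·sin Z/sin Y ≈ 403.25.
Law of sines: ZY = XZ·sin X/sin Y ≈ 104.88.
Circumradius = XZ/(2 sin Y) ≈ 250.18.

250.18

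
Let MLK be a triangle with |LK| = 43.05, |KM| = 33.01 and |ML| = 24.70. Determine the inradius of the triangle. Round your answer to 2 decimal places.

r ≈ 8.06

Semiperimeter s = (43.05 + 33.01 + 24.7)/2 = 50.38.
Heron's formula: area = √(50.38·7.33·17.37·25.68) ≈ 405.86.
Inradius = area/s = 405.86/50.38 ≈ 8.056.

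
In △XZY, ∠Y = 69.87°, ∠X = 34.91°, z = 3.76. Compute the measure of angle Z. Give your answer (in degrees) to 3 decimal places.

∠Z ≈ 75.220°

The third angle is ∠Z = 180° − ∠Y − ∠X = 75.22°.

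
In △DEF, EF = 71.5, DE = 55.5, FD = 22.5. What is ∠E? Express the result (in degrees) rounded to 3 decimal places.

By the law of cosines, cos E = (DE² + EF² − FD²) / (2·DE·EF) ≈ 0.96847, so ∠E ≈ 14.43°.

∠E ≈ 14.426°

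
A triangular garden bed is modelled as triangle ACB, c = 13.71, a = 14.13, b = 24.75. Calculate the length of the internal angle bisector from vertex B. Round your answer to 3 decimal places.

By the law of cosines, cos B = (a² + c² − b²) / (2·a·c) ≈ -0.58058, so ∠B ≈ 125.49°.
The bisector from B has length 2·a·c·cos(∠B/2)/(a+c) ≈ 6.3731.

6.373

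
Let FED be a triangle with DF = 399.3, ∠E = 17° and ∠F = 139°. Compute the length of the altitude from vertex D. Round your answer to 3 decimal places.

The third angle is ∠D = 180° − ∠F − ∠E = 24.00°.
Law of sines: ED = DF·sin F/sin E ≈ 896.
Law of sines: FE = DF·sin D/sin E ≈ 555.49.
Area = ½·DF·ED·sin D ≈ 72759.
The altitude from D has length 2·area/FE ≈ 261.96.

261.964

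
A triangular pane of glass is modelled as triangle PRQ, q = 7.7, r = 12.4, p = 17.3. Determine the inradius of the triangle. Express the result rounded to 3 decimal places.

Semiperimeter s = (17.3 + 12.4 + 7.7)/2 = 18.7.
Heron's formula: area = √(18.7·1.4·6.3·11) ≈ 42.594.
Inradius = area/s = 42.594/18.7 ≈ 2.2778.

2.278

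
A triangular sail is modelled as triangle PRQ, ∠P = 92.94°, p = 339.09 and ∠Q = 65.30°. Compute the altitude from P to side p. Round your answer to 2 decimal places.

h_P ≈ 114.36

The third angle is ∠R = 180° − ∠Q − ∠P = 21.76°.
Law of sines: r = p·sin R/sin P ≈ 125.87.
Law of sines: q = p·sin Q/sin P ≈ 308.47.
Area = ½·p·r·sin Q ≈ 19389.
The altitude from P has length 2·area/p ≈ 114.36.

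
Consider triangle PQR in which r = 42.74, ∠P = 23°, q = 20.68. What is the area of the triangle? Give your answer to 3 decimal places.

172.676

Area = ½·q·r·sin P ≈ 172.68.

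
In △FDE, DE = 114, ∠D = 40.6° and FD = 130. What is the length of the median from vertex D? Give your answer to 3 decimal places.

m_D ≈ 114.456

By the law of cosines, EF² = FD² + DE² − 2·FD·DE·cos D = 7391.2, so EF ≈ 85.972.
Median from D: ½√(2·FD² + 2·DE² − EF²) ≈ 114.46.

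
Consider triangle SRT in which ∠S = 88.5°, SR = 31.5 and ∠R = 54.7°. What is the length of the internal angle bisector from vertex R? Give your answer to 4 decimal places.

The third angle is ∠T = 180° − ∠S − ∠R = 36.80°.
Law of sines: RT = SR·sin S/sin T ≈ 52.568.
Law of sines: TS = SR·sin R/sin T ≈ 42.917.
The bisector from R has length 2·SR·RT·cos(∠R/2)/(SR+RT) ≈ 34.99.

34.9904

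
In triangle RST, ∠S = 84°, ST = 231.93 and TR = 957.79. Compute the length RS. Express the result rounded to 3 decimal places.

Law of sines: sin R = ST·sin S/TR ≈ 0.24082.
Since TR ≥ ST, only the acute value applies: ∠R ≈ 13.94°.
Then ∠T = 180° − ∠S − ∠R ≈ 82.06°.
Law of sines gives RS = TR·sin T/sin S ≈ 953.84.

953.844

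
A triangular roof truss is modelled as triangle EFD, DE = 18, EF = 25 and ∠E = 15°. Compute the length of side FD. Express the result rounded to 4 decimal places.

8.9256

By the law of cosines, FD² = DE² + EF² − 2·DE·EF·cos E = 79.667, so FD ≈ 8.9256.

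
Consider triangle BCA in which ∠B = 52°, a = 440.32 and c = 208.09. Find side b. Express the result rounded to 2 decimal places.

By the law of cosines, b² = c² + a² − 2·c·a·cos B = 1.2436e+05, so b ≈ 352.65.

352.65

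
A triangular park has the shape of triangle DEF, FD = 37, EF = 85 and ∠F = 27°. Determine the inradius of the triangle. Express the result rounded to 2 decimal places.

r ≈ 8.08

By the law of cosines, DE² = EF² + FD² − 2·EF·FD·cos F = 2989.6, so DE ≈ 54.677.
Area = ½·EF·FD·sin F ≈ 713.9.
Semiperimeter s = (85+37+54.677)/2 = 88.338.
Inradius = area/s = 713.9/88.338 ≈ 8.0814.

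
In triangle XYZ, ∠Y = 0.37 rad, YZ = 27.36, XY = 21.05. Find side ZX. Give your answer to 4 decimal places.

By the law of cosines, ZX² = XY² + YZ² − 2·XY·YZ·cos Y = 117.77, so ZX ≈ 10.852.

10.8520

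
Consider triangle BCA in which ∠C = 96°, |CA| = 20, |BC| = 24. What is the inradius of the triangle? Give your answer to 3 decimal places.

r ≈ 6.215

By the law of cosines, |AB|² = |BC|² + |CA|² − 2·|BC|·|CA|·cos C = 1076.3, so |AB| ≈ 32.808.
Area = ½·|BC|·|CA|·sin C ≈ 238.69.
Semiperimeter s = (20+32.808+24)/2 = 38.404.
Inradius = area/s = 238.69/38.404 ≈ 6.2151.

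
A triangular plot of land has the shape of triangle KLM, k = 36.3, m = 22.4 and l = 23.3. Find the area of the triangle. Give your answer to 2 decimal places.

Semiperimeter s = (36.3 + 23.3 + 22.4)/2 = 41.
Heron's formula: area = √(41·4.7·17.7·18.6) ≈ 251.87.

area ≈ 251.87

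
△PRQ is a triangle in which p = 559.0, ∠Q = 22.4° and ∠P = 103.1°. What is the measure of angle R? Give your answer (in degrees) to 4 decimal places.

The third angle is ∠R = 180° − ∠Q − ∠P = 54.50°.

∠R ≈ 54.5000°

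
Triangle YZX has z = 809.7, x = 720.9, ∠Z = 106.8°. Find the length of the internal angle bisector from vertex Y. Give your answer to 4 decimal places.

Law of sines: sin X = x·sin Z/z ≈ 0.85233.
Since z ≥ x, only the acute value applies: ∠X ≈ 58.47°.
Then ∠Y = 180° − ∠Z − ∠X ≈ 14.73°.
Law of sines gives y = z·sin Y/sin Z ≈ 215.11.
The bisector from Y has length 2·z·x·cos(∠Y/2)/(z+x) ≈ 756.43.

t_Y ≈ 756.4279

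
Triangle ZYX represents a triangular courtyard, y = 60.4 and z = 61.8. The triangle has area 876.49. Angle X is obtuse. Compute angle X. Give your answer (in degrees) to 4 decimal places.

From area = ½·z·y·sin X, we get sin X = 2·area/(z·y) ≈ 0.46963.
Taking the obtuse solution, ∠X ≈ 151.99°.

∠X ≈ 151.9900°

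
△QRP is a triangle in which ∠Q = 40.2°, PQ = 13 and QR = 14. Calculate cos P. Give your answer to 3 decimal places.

cos P ≈ 0.247

By the law of cosines, RP² = PQ² + QR² − 2·PQ·QR·cos Q = 86.978, so RP ≈ 9.3262.
Law of cosines again: cos P = (RP² + PQ² − QR²)/(2·RP·PQ) ≈ 0.24735, so ∠P ≈ 75.68°.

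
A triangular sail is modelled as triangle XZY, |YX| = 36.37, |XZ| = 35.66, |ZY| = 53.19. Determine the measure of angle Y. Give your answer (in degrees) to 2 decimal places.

By the law of cosines, cos Y = (|ZY|² + |YX|² − |XZ|²) / (2·|ZY|·|YX|) ≈ 0.74445, so ∠Y ≈ 41.89°.

41.89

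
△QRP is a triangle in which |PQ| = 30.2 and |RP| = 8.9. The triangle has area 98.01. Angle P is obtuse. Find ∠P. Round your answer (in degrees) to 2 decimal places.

133.17

From area = ½·|RP|·|PQ|·sin P, we get sin P = 2·area/(|RP|·|PQ|) ≈ 0.72930.
Taking the obtuse solution, ∠P ≈ 133.17°.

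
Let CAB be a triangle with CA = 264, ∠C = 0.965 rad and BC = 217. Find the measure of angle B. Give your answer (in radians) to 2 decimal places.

1.27

By the law of cosines, AB² = BC² + CA² − 2·BC·CA·cos C = 51543, so AB ≈ 227.03.
Law of cosines again: cos B = (AB² + BC² − CA²)/(2·AB·BC) ≈ 0.29368, so ∠B ≈ 1.273 rad.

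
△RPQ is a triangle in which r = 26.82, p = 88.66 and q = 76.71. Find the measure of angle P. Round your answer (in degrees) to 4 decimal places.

107.7855

By the law of cosines, cos P = (q² + r² − p²) / (2·q·r) ≈ -0.30545, so ∠P ≈ 107.79°.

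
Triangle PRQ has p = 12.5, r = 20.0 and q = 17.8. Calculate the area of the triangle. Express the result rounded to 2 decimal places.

Semiperimeter s = (12.5 + 20 + 17.8)/2 = 25.15.
Heron's formula: area = √(25.15·12.65·5.15·7.35) ≈ 109.74.

109.74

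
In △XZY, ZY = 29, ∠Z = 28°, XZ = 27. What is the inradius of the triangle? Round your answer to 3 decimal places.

r ≈ 5.275

By the law of cosines, YX² = XZ² + ZY² − 2·XZ·ZY·cos Z = 187.3, so YX ≈ 13.686.
Area = ½·XZ·ZY·sin Z ≈ 183.8.
Semiperimeter s = (29+13.686+27)/2 = 34.843.
Inradius = area/s = 183.8/34.843 ≈ 5.275.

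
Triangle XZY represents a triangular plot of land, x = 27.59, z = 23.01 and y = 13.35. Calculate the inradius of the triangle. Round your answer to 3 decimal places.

Semiperimeter s = (27.59 + 23.01 + 13.35)/2 = 31.975.
Heron's formula: area = √(31.975·4.385·8.965·18.625) ≈ 153.01.
Inradius = area/s = 153.01/31.975 ≈ 4.7852.

4.785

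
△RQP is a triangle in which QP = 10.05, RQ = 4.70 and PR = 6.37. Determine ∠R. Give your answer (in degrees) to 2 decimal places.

129.81

By the law of cosines, cos R = (PR² + RQ² − QP²) / (2·PR·RQ) ≈ -0.64023, so ∠R ≈ 129.81°.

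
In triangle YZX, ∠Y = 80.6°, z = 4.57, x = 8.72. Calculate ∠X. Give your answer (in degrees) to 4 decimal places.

∠X ≈ 69.9142°

By the law of cosines, y² = z² + x² − 2·z·x·cos Y = 83.906, so y ≈ 9.16.
Law of cosines again: cos X = (y² + z² − x²)/(2·y·z) ≈ 0.34343, so ∠X ≈ 69.91°.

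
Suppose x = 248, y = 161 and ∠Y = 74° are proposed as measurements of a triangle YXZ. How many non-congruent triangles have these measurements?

x·sin Y = 248·sin(74°) ≈ 238.4.
Since y = 161 < 238.4 = x sin Y, no triangle exists.

0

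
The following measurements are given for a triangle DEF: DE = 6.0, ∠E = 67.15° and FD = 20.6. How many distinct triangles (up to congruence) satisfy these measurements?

DE·sin E = 6.0·sin(67.15°) ≈ 5.529.
Since FD ≥ DE, exactly one triangle exists.

1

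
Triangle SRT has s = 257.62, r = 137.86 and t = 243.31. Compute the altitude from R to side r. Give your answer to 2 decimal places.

Semiperimeter p = (257.62 + 137.86 + 243.31)/2 = 319.39.
Heron's formula: area = √(319.39·61.775·181.53·76.085) ≈ 16508.
The altitude from R has length 2·area/r ≈ 239.49.

h_R ≈ 239.49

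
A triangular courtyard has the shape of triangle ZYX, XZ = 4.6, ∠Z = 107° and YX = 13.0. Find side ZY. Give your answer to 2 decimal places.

10.89

Law of sines: sin Y = XZ·sin Z/YX ≈ 0.33838.
Since YX ≥ XZ, only the acute value applies: ∠Y ≈ 19.78°.
Then ∠X = 180° − ∠Z − ∠Y ≈ 53.22°.
Law of sines gives ZY = YX·sin X/sin Z ≈ 10.888.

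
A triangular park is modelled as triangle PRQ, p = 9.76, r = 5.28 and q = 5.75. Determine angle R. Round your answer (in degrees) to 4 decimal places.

By the law of cosines, cos R = (q² + p² − r²) / (2·q·p) ≈ 0.89488, so ∠R ≈ 26.51°.

∠R ≈ 26.5066°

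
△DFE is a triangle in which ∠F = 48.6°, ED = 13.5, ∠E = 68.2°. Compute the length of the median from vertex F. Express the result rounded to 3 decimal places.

The third angle is ∠D = 180° − ∠F − ∠E = 63.20°.
Law of sines: FE = ED·sin D/sin F ≈ 16.064.
Law of sines: DF = ED·sin E/sin F ≈ 16.71.
Median from F: ½√(2·DF² + 2·FE² − ED²) ≈ 14.936.

m_F ≈ 14.936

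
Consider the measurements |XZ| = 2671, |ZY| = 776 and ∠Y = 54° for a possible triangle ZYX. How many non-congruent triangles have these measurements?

|ZY|·sin Y = 776·sin(54°) ≈ 627.8.
Since |XZ| ≥ |ZY|, exactly one triangle exists.

1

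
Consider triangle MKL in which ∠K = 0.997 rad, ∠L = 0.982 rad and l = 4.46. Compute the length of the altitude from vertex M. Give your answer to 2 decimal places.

The third angle is ∠M = π − ∠K − ∠L = 1.163 rad.
Law of sines: m = l·sin M/sin L ≈ 4.9224.
Law of sines: k = l·sin K/sin L ≈ 4.5042.
Area = ½·l·m·sin K ≈ 9.219.
The altitude from M has length 2·area/m ≈ 3.7457.

h_M ≈ 3.75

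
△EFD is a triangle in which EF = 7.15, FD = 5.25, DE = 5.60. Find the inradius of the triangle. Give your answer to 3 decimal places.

1.619

Semiperimeter s = (5.25 + 5.6 + 7.15)/2 = 9.
Heron's formula: area = √(9·3.75·3.4·1.85) ≈ 14.57.
Inradius = area/s = 14.57/9 ≈ 1.6189.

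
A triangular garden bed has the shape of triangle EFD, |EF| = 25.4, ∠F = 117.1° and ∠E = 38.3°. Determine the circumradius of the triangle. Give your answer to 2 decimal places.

The third angle is ∠D = 180° − ∠E − ∠F = 24.60°.
Law of sines: |FD| = |EF|·sin E/sin D ≈ 37.817.
Law of sines: |DE| = |EF|·sin F/sin D ≈ 54.318.
Circumradius = |EF|/(2 sin D) ≈ 30.508.

R ≈ 30.51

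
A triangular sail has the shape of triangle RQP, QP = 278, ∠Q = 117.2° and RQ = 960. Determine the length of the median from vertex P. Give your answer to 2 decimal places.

m_P ≈ 655.50

By the law of cosines, PR² = RQ² + QP² − 2·RQ·QP·cos Q = 1.2429e+06, so PR ≈ 1114.8.
Median from P: ½√(2·QP² + 2·PR² − RQ²) ≈ 655.5.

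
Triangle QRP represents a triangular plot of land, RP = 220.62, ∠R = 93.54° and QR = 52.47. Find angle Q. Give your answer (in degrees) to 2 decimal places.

By the law of cosines, PQ² = QR² + RP² − 2·QR·RP·cos R = 52856, so PQ ≈ 229.9.
Law of cosines again: cos Q = (PQ² + QR² − RP²)/(2·PQ·QR) ≈ 0.28748, so ∠Q ≈ 73.29°.

73.29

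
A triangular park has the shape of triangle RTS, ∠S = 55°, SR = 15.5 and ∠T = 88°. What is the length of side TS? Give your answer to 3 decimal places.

The third angle is ∠R = 180° − ∠T − ∠S = 37.00°.
Law of sines: TS = SR·sin R/sin T ≈ 9.3338.

9.334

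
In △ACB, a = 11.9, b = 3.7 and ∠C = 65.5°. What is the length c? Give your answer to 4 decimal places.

10.8987

By the law of cosines, c² = b² + a² − 2·b·a·cos C = 118.78, so c ≈ 10.899.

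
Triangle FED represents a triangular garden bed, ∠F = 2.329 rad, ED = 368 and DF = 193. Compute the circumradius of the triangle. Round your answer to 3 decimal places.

253.418

Law of sines: sin E = DF·sin F/ED ≈ 0.38079.
Since ED ≥ DF, only the acute value applies: ∠E ≈ 0.391 rad.
Then ∠D = π − ∠F − ∠E ≈ 0.422 rad.
Law of sines gives FE = ED·sin D/sin F ≈ 207.56.
Circumradius = ED/(2 sin F) ≈ 253.42.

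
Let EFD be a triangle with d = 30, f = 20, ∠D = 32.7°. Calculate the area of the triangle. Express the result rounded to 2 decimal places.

242.12

Law of sines: sin F = f·sin D/d ≈ 0.36016.
Since d ≥ f, only the acute value applies: ∠F ≈ 21.11°.
Then ∠E = 180° − ∠D − ∠F ≈ 126.19°.
Law of sines gives e = d·sin E/sin D ≈ 44.817.
Area = ½·d·f·sin E ≈ 242.12.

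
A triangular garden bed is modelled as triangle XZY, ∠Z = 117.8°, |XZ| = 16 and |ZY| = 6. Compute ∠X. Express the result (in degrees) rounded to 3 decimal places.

By the law of cosines, |YX|² = |XZ|² + |ZY|² − 2·|XZ|·|ZY|·cos Z = 381.55, so |YX| ≈ 19.533.
Law of cosines again: cos X = (|YX|² + |XZ|² − |ZY|²)/(2·|YX|·|XZ|) ≈ 0.96238, so ∠X ≈ 15.77°.

15.766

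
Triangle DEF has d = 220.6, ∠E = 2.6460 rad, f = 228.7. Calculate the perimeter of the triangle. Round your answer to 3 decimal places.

perimeter ≈ 884.881

By the law of cosines, e² = f² + d² − 2·f·d·cos E = 1.8973e+05, so e ≈ 435.58.
Semiperimeter s = (220.6+435.58+228.7)/2 = 442.44.
Perimeter = 220.6 + 435.58 + 228.7 = 884.88.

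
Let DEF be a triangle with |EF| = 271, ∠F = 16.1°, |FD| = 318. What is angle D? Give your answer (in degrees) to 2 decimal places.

By the law of cosines, |DE|² = |EF|² + |FD|² − 2·|EF|·|FD|·cos F = 8968.9, so |DE| ≈ 94.705.
Law of cosines again: cos D = (|FD|² + |DE|² − |EF|²)/(2·|FD|·|DE|) ≈ 0.60851, so ∠D ≈ 52.52°.

∠D ≈ 52.52°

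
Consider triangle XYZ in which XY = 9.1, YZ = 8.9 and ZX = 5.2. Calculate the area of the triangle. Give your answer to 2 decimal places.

Semiperimeter s = (8.9 + 5.2 + 9.1)/2 = 11.6.
Heron's formula: area = √(11.6·2.7·6.4·2.5) ≈ 22.386.

22.39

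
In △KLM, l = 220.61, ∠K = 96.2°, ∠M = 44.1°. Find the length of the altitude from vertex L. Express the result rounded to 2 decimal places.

h_L ≈ 238.94

The third angle is ∠L = 180° − ∠M − ∠K = 39.70°.
Law of sines: k = l·sin K/sin L ≈ 343.35.
Law of sines: m = l·sin M/sin L ≈ 240.35.
Area = ½·l·k·sin M ≈ 26356.
The altitude from L has length 2·area/l ≈ 238.94.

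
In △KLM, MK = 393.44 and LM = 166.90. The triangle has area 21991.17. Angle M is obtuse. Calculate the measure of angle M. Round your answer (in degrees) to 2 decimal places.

∠M ≈ 137.95°

From area = ½·LM·MK·sin M, we get sin M = 2·area/(LM·MK) ≈ 0.66980.
Taking the obtuse solution, ∠M ≈ 137.95°.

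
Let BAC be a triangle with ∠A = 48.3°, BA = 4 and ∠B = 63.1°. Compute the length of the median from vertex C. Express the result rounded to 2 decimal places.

2.91

The third angle is ∠C = 180° − ∠B − ∠A = 68.60°.
Law of sines: AC = BA·sin B/sin C ≈ 3.8313.
Law of sines: CB = BA·sin A/sin C ≈ 3.2077.
Median from C: ½√(2·AC² + 2·CB² − BA²) ≈ 2.9128.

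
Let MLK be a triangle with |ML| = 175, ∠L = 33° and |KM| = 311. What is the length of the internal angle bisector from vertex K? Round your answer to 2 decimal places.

360.96

Law of sines: sin K = |ML|·sin L/|KM| ≈ 0.30647.
Since |KM| ≥ |ML|, only the acute value applies: ∠K ≈ 17.85°.
Then ∠M = 180° − ∠L − ∠K ≈ 129.15°.
Law of sines gives |LK| = |KM|·sin M/sin L ≈ 442.8.
The bisector from K has length 2·|LK|·|KM|·cos(∠K/2)/(|LK|+|KM|) ≈ 360.96.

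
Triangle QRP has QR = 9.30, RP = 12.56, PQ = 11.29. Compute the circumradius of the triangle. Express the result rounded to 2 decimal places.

By the law of cosines, cos Q = (PQ² + QR² − RP²) / (2·PQ·QR) ≈ 0.26763, so ∠Q ≈ 74.48°.
Circumradius = RP/(2 sin Q) ≈ 6.5178.

6.52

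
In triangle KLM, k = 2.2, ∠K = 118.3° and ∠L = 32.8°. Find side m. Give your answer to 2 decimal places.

The third angle is ∠M = 180° − ∠K − ∠L = 28.90°.
Law of sines: m = k·sin M/sin K ≈ 1.2076.

1.21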